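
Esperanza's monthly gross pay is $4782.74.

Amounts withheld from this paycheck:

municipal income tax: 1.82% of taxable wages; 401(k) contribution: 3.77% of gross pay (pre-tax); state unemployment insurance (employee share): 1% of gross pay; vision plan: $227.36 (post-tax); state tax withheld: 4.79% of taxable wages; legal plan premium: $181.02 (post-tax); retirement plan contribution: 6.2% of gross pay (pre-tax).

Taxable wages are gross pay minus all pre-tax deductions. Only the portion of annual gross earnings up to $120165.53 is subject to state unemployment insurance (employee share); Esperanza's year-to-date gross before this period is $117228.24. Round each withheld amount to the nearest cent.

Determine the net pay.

$3583.53

Retirement plan contribution: $4782.74 × 0.062 = $296.53
401(k) contribution: $4782.74 × 0.0377 = $180.31
Pre-tax total = $296.53 + $180.31 = $476.84
Taxable wages = $4782.74 − $476.84 = $4305.90
Municipal income tax: $4305.90 × 0.0182 = $78.37
State tax withheld: $4305.90 × 0.0479 = $206.25
State unemployment insurance (employee share): only $120165.53 − $117228.24 = $2937.29 of this check is subject → $2937.29 × 0.01 = $29.37
Vision plan: $227.36
Legal plan premium: $181.02
Total deductions = $296.53 + $180.31 + $78.37 + $206.25 + $29.37 + $227.36 + $181.02 = $1199.21
Net pay = $4782.74 − $1199.21 = $3583.53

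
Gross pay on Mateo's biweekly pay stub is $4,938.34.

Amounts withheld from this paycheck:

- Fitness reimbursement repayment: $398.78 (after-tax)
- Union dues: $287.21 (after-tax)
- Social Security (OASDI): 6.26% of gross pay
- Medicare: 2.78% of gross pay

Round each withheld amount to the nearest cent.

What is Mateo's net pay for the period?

Social Security (OASDI): $4,938.34 × 0.0626 = $309.14
Medicare: $4,938.34 × 0.0278 = $137.29
Fitness reimbursement repayment: $398.78
Union dues: $287.21
Total deductions = $309.14 + $137.29 + $398.78 + $287.21 = $1,132.42
Net pay = $4,938.34 − $1,132.42 = $3,805.92

$3,805.92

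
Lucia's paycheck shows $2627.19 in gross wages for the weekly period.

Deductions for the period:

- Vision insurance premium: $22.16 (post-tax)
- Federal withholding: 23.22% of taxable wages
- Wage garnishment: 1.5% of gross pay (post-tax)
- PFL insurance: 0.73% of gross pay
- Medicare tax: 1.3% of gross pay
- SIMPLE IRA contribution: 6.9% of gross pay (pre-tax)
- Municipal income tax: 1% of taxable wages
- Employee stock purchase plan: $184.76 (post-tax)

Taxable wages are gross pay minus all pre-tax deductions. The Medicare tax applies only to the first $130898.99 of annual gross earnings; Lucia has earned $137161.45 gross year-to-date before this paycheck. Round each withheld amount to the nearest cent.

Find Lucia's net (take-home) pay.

$1588.00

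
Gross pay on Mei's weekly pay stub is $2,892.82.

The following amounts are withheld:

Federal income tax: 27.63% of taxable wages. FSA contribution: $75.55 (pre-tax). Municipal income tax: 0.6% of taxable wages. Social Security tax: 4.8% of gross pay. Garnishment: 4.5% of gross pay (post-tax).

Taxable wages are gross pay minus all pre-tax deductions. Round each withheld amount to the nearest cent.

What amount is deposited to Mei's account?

FSA contribution: $75.55
Taxable wages = $2,892.82 − $75.55 = $2,817.27
Federal income tax: $2,817.27 × 0.2763 = $778.41
Municipal income tax: $2,817.27 × 0.006 = $16.90
Social Security tax: $2,892.82 × 0.048 = $138.86
Garnishment: $2,892.82 × 0.045 = $130.18
Total deductions = $75.55 + $778.41 + $16.90 + $138.86 + $130.18 = $1,139.90
Net pay = $2,892.82 − $1,139.90 = $1,752.92

$1,752.92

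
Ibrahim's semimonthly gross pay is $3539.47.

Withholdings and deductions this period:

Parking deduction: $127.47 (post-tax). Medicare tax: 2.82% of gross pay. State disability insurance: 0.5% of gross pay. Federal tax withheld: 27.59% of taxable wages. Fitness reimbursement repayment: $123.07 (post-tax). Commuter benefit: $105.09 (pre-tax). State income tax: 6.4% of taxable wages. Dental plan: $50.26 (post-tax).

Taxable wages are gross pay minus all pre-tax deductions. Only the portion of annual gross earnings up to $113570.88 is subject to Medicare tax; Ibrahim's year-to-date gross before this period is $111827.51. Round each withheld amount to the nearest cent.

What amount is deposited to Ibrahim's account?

Commuter benefit: $105.09
Taxable wages = $3539.47 − $105.09 = $3434.38
State income tax: $3434.38 × 0.064 = $219.80
Federal tax withheld: $3434.38 × 0.2759 = $947.55
State disability insurance: $3539.47 × 0.005 = $17.70
Medicare tax: only $113570.88 − $111827.51 = $1743.37 of this check is subject → $1743.37 × 0.0282 = $49.16
Parking deduction: $127.47
Dental plan: $50.26
Fitness reimbursement repayment: $123.07
Total deductions = $105.09 + $219.80 + $947.55 + $17.70 + $49.16 + $127.47 + $50.26 + $123.07 = $1640.10
Net pay = $3539.47 − $1640.10 = $1899.37

$1899.37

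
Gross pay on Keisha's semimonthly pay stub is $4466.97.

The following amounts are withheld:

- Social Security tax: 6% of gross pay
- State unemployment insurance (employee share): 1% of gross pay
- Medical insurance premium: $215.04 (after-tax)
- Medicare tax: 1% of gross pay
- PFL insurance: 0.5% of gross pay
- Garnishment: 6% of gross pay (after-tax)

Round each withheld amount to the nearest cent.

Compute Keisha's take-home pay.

$3604.22

PFL insurance: $4466.97 × 0.005 = $22.33
Medicare tax: $4466.97 × 0.01 = $44.67
Social Security tax: $4466.97 × 0.06 = $268.02
State unemployment insurance (employee share): $4466.97 × 0.01 = $44.67
Medical insurance premium: $215.04
Garnishment: $4466.97 × 0.06 = $268.02
Total deductions = $22.33 + $44.67 + $268.02 + $44.67 + $215.04 + $268.02 = $862.75
Net pay = $4466.97 − $862.75 = $3604.22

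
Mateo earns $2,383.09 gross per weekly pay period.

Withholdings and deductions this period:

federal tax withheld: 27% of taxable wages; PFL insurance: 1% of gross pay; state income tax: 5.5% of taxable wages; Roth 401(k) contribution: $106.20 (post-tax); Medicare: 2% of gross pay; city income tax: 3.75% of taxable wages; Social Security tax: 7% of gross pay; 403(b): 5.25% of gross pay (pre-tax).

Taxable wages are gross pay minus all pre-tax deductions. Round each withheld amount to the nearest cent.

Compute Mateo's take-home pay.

403(b): $2,383.09 × 0.0525 = $125.11
Taxable wages = $2,383.09 − $125.11 = $2,257.98
State income tax: $2,257.98 × 0.055 = $124.19
City income tax: $2,257.98 × 0.0375 = $84.67
Federal tax withheld: $2,257.98 × 0.27 = $609.65
PFL insurance: $2,383.09 × 0.01 = $23.83
Medicare: $2,383.09 × 0.02 = $47.66
Social Security tax: $2,383.09 × 0.07 = $166.82
Roth 401(k) contribution: $106.20
Total deductions = $125.11 + $124.19 + $84.67 + $609.65 + $23.83 + $47.66 + $166.82 + $106.20 = $1,288.13
Net pay = $2,383.09 − $1,288.13 = $1,094.96

$1,094.96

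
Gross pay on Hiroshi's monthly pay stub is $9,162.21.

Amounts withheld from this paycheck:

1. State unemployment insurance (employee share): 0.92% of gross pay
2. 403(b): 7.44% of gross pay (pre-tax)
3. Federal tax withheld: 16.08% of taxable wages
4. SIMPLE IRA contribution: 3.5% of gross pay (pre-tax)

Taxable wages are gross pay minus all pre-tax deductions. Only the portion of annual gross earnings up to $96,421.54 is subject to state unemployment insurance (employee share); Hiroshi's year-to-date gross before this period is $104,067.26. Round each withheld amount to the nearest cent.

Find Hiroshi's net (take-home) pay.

SIMPLE IRA contribution: $9,162.21 × 0.035 = $320.68
403(b): $9,162.21 × 0.0744 = $681.67
Pre-tax total = $320.68 + $681.67 = $1,002.35
Taxable wages = $9,162.21 − $1,002.35 = $8,159.86
Federal tax withheld: $8,159.86 × 0.1608 = $1,312.11
State unemployment insurance (employee share): annual cap $96,421.54 already reached (YTD $104,067.26), so $0.00
Total deductions = $320.68 + $681.67 + $1,312.11 + $0.00 = $2,314.46
Net pay = $9,162.21 − $2,314.46 = $6,847.75

$6,847.75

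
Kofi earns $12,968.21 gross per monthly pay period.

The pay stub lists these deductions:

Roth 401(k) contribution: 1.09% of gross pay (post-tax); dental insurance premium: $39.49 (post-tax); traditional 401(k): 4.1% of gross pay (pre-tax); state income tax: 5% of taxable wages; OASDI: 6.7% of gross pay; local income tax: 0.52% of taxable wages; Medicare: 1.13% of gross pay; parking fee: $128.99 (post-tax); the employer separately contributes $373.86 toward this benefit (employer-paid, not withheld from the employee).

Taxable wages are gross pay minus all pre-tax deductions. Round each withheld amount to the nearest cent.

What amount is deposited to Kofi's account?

$10,424.77

Traditional 401(k): $12,968.21 × 0.041 = $531.70
Taxable wages = $12,968.21 − $531.70 = $12,436.51
Local income tax: $12,436.51 × 0.0052 = $64.67
State income tax: $12,436.51 × 0.05 = $621.83
OASDI: $12,968.21 × 0.067 = $868.87
Medicare: $12,968.21 × 0.0113 = $146.54
Roth 401(k) contribution: $12,968.21 × 0.0109 = $141.35
Dental insurance premium: $39.49
Parking fee: $128.99
(Employer's $373.86 toward parking fee is not withheld from the employee.)
Total deductions = $531.70 + $64.67 + $621.83 + $868.87 + $146.54 + $141.35 + $39.49 + $128.99 = $2,543.44
Net pay = $12,968.21 − $2,543.44 = $10,424.77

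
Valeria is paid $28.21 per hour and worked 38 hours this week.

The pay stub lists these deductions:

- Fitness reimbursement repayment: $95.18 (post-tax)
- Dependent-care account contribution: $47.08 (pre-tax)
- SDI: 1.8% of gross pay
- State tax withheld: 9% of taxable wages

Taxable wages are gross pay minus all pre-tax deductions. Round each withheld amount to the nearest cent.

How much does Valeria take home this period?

$818.18

Gross pay: 38 × $28.21 = $1,071.98
Dependent-care account contribution: $47.08
Taxable wages = $1,071.98 − $47.08 = $1,024.90
State tax withheld: $1,024.90 × 0.09 = $92.24
SDI: $1,071.98 × 0.018 = $19.30
Fitness reimbursement repayment: $95.18
Total deductions = $47.08 + $92.24 + $19.30 + $95.18 = $253.80
Net pay = $1,071.98 − $253.80 = $818.18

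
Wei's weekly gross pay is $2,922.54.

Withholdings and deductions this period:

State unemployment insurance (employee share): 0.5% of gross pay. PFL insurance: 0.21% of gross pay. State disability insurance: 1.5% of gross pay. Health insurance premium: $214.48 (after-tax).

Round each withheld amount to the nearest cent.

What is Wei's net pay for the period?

State unemployment insurance (employee share): $2,922.54 × 0.005 = $14.61
PFL insurance: $2,922.54 × 0.0021 = $6.14
State disability insurance: $2,922.54 × 0.015 = $43.84
Health insurance premium: $214.48
Total deductions = $14.61 + $6.14 + $43.84 + $214.48 = $279.07
Net pay = $2,922.54 − $279.07 = $2,643.47

$2,643.47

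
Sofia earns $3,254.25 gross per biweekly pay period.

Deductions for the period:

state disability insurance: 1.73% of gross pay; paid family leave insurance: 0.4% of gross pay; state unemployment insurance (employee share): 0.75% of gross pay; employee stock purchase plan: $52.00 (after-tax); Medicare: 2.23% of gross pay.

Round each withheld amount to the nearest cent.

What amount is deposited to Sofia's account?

State unemployment insurance (employee share): $3,254.25 × 0.0075 = $24.41
Paid family leave insurance: $3,254.25 × 0.004 = $13.02
State disability insurance: $3,254.25 × 0.0173 = $56.30
Medicare: $3,254.25 × 0.0223 = $72.57
Employee stock purchase plan: $52.00
Total deductions = $24.41 + $13.02 + $56.30 + $72.57 + $52.00 = $218.30
Net pay = $3,254.25 − $218.30 = $3,035.95

$3,035.95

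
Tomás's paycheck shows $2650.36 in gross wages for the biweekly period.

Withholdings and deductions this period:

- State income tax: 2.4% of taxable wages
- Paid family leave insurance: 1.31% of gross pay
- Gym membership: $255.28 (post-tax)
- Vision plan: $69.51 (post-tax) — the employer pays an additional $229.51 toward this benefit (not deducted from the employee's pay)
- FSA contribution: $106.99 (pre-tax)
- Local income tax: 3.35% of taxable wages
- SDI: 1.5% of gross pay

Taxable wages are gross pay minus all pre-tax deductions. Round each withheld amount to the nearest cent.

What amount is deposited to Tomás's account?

$1997.86

FSA contribution: $106.99
Taxable wages = $2650.36 − $106.99 = $2543.37
Local income tax: $2543.37 × 0.0335 = $85.20
State income tax: $2543.37 × 0.024 = $61.04
Paid family leave insurance: $2650.36 × 0.0131 = $34.72
SDI: $2650.36 × 0.015 = $39.76
Vision plan: $69.51
Gym membership: $255.28
(Employer's $229.51 toward vision plan is not withheld from the employee.)
Total deductions = $106.99 + $85.20 + $61.04 + $34.72 + $39.76 + $69.51 + $255.28 = $652.50
Net pay = $2650.36 − $652.50 = $1997.86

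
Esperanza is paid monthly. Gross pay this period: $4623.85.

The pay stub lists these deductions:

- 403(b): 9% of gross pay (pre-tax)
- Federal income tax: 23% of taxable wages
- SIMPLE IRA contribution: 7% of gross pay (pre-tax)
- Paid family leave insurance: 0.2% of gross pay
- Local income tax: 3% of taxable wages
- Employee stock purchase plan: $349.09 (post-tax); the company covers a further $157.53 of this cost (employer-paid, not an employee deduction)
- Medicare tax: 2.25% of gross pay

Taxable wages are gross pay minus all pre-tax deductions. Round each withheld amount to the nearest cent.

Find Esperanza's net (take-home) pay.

$2411.80

403(b): $4623.85 × 0.09 = $416.15
SIMPLE IRA contribution: $4623.85 × 0.07 = $323.67
Pre-tax total = $416.15 + $323.67 = $739.82
Taxable wages = $4623.85 − $739.82 = $3884.03
Local income tax: $3884.03 × 0.03 = $116.52
Federal income tax: $3884.03 × 0.23 = $893.33
Paid family leave insurance: $4623.85 × 0.002 = $9.25
Medicare tax: $4623.85 × 0.0225 = $104.04
Employee stock purchase plan: $349.09
(Employer's $157.53 toward employee stock purchase plan is not withheld from the employee.)
Total deductions = $416.15 + $323.67 + $116.52 + $893.33 + $9.25 + $104.04 + $349.09 = $2212.05
Net pay = $4623.85 − $2212.05 = $2411.80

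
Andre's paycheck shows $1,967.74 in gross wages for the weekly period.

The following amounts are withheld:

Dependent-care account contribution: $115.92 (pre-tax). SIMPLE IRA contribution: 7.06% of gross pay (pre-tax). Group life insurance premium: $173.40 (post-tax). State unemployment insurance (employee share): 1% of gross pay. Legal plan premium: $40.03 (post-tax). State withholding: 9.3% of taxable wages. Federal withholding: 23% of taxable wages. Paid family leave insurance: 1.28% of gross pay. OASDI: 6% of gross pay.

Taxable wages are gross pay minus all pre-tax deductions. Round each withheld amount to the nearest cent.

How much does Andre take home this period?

$783.27

SIMPLE IRA contribution: $1,967.74 × 0.0706 = $138.92
Dependent-care account contribution: $115.92
Pre-tax total = $138.92 + $115.92 = $254.84
Taxable wages = $1,967.74 − $254.84 = $1,712.90
State withholding: $1,712.90 × 0.093 = $159.30
Federal withholding: $1,712.90 × 0.23 = $393.97
Paid family leave insurance: $1,967.74 × 0.0128 = $25.19
State unemployment insurance (employee share): $1,967.74 × 0.01 = $19.68
OASDI: $1,967.74 × 0.06 = $118.06
Group life insurance premium: $173.40
Legal plan premium: $40.03
Total deductions = $138.92 + $115.92 + $159.30 + $393.97 + $25.19 + $19.68 + $118.06 + $173.40 + $40.03 = $1,184.47
Net pay = $1,967.74 − $1,184.47 = $783.27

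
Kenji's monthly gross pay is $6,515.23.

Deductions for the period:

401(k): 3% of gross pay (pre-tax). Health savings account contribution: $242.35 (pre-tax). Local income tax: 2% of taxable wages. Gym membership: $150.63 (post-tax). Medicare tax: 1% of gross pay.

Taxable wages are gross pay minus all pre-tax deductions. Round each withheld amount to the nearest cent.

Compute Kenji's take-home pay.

$5,740.09

401(k): $6,515.23 × 0.03 = $195.46
Health savings account contribution: $242.35
Pre-tax total = $195.46 + $242.35 = $437.81
Taxable wages = $6,515.23 − $437.81 = $6,077.42
Local income tax: $6,077.42 × 0.02 = $121.55
Medicare tax: $6,515.23 × 0.01 = $65.15
Gym membership: $150.63
Total deductions = $195.46 + $242.35 + $121.55 + $65.15 + $150.63 = $775.14
Net pay = $6,515.23 − $775.14 = $5,740.09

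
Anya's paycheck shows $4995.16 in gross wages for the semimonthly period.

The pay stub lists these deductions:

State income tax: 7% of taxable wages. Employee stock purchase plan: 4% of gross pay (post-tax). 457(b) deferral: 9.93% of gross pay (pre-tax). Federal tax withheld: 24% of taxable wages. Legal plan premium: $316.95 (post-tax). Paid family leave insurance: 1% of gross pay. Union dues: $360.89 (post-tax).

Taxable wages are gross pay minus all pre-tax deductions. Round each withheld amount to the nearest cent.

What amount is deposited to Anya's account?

457(b) deferral: $4995.16 × 0.0993 = $496.02
Taxable wages = $4995.16 − $496.02 = $4499.14
Federal tax withheld: $4499.14 × 0.24 = $1079.79
State income tax: $4499.14 × 0.07 = $314.94
Paid family leave insurance: $4995.16 × 0.01 = $49.95
Legal plan premium: $316.95
Union dues: $360.89
Employee stock purchase plan: $4995.16 × 0.04 = $199.81
Total deductions = $496.02 + $1079.79 + $314.94 + $49.95 + $316.95 + $360.89 + $199.81 = $2818.35
Net pay = $4995.16 − $2818.35 = $2176.81

$2176.81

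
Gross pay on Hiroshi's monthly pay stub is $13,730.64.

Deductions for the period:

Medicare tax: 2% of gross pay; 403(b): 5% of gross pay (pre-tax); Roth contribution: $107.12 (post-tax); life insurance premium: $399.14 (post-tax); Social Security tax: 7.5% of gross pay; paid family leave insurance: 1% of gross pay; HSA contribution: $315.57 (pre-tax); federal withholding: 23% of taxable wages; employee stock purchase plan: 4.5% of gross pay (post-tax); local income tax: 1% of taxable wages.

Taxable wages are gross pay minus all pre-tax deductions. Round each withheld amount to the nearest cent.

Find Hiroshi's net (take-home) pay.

403(b): $13,730.64 × 0.05 = $686.53
HSA contribution: $315.57
Pre-tax total = $686.53 + $315.57 = $1,002.10
Taxable wages = $13,730.64 − $1,002.10 = $12,728.54
Local income tax: $12,728.54 × 0.01 = $127.29
Federal withholding: $12,728.54 × 0.23 = $2,927.56
Social Security tax: $13,730.64 × 0.075 = $1,029.80
Medicare tax: $13,730.64 × 0.02 = $274.61
Paid family leave insurance: $13,730.64 × 0.01 = $137.31
Roth contribution: $107.12
Life insurance premium: $399.14
Employee stock purchase plan: $13,730.64 × 0.045 = $617.88
Total deductions = $686.53 + $315.57 + $127.29 + $2,927.56 + $1,029.80 + $274.61 + $137.31 + $107.12 + $399.14 + $617.88 = $6,622.81
Net pay = $13,730.64 − $6,622.81 = $7,107.83

$7,107.83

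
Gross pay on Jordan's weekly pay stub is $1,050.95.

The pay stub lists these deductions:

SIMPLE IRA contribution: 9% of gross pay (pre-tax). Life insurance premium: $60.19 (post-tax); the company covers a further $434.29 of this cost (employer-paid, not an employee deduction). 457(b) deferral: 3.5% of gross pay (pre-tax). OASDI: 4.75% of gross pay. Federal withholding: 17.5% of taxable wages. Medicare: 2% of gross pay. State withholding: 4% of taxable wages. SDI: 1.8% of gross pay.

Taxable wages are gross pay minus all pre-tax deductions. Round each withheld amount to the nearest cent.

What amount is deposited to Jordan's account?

$571.82

SIMPLE IRA contribution: $1,050.95 × 0.09 = $94.59
457(b) deferral: $1,050.95 × 0.035 = $36.78
Pre-tax total = $94.59 + $36.78 = $131.37
Taxable wages = $1,050.95 − $131.37 = $919.58
State withholding: $919.58 × 0.04 = $36.78
Federal withholding: $919.58 × 0.175 = $160.93
OASDI: $1,050.95 × 0.0475 = $49.92
SDI: $1,050.95 × 0.018 = $18.92
Medicare: $1,050.95 × 0.02 = $21.02
Life insurance premium: $60.19
(Employer's $434.29 toward life insurance premium is not withheld from the employee.)
Total deductions = $94.59 + $36.78 + $36.78 + $160.93 + $49.92 + $18.92 + $21.02 + $60.19 = $479.13
Net pay = $1,050.95 − $479.13 = $571.82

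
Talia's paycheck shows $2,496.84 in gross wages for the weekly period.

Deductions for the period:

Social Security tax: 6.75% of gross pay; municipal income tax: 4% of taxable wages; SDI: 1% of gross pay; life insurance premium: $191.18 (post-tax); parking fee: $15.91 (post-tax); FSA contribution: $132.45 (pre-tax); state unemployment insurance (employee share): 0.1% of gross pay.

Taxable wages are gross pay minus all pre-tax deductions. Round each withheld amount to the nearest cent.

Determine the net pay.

$1,866.71

FSA contribution: $132.45
Taxable wages = $2,496.84 − $132.45 = $2,364.39
Municipal income tax: $2,364.39 × 0.04 = $94.58
Social Security tax: $2,496.84 × 0.0675 = $168.54
State unemployment insurance (employee share): $2,496.84 × 0.001 = $2.50
SDI: $2,496.84 × 0.01 = $24.97
Parking fee: $15.91
Life insurance premium: $191.18
Total deductions = $132.45 + $94.58 + $168.54 + $2.50 + $24.97 + $15.91 + $191.18 = $630.13
Net pay = $2,496.84 − $630.13 = $1,866.71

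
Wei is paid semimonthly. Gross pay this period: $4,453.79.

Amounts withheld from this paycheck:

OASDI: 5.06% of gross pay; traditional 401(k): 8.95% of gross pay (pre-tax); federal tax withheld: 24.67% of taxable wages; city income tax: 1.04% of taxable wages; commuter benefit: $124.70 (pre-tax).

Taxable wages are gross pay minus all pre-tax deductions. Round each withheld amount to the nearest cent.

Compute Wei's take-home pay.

Traditional 401(k): $4,453.79 × 0.0895 = $398.61
Commuter benefit: $124.70
Pre-tax total = $398.61 + $124.70 = $523.31
Taxable wages = $4,453.79 − $523.31 = $3,930.48
City income tax: $3,930.48 × 0.0104 = $40.88
Federal tax withheld: $3,930.48 × 0.2467 = $969.65
OASDI: $4,453.79 × 0.0506 = $225.36
Total deductions = $398.61 + $124.70 + $40.88 + $969.65 + $225.36 = $1,759.20
Net pay = $4,453.79 − $1,759.20 = $2,694.59

$2,694.59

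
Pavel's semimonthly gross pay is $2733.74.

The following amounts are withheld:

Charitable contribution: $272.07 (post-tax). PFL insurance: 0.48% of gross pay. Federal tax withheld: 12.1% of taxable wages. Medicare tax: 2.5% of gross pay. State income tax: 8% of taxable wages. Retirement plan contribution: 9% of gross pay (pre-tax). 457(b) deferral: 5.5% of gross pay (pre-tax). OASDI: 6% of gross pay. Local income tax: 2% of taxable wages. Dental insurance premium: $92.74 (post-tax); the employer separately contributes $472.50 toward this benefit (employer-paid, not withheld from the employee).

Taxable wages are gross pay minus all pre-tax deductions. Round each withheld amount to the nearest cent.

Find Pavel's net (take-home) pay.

$1210.49

Retirement plan contribution: $2733.74 × 0.09 = $246.04
457(b) deferral: $2733.74 × 0.055 = $150.36
Pre-tax total = $246.04 + $150.36 = $396.40
Taxable wages = $2733.74 − $396.40 = $2337.34
Local income tax: $2337.34 × 0.02 = $46.75
Federal tax withheld: $2337.34 × 0.121 = $282.82
State income tax: $2337.34 × 0.08 = $186.99
Medicare tax: $2733.74 × 0.025 = $68.34
OASDI: $2733.74 × 0.06 = $164.02
PFL insurance: $2733.74 × 0.0048 = $13.12
Dental insurance premium: $92.74
Charitable contribution: $272.07
(Employer's $472.50 toward dental insurance premium is not withheld from the employee.)
Total deductions = $246.04 + $150.36 + $46.75 + $282.82 + $186.99 + $68.34 + $164.02 + $13.12 + $92.74 + $272.07 = $1523.25
Net pay = $2733.74 − $1523.25 = $1210.49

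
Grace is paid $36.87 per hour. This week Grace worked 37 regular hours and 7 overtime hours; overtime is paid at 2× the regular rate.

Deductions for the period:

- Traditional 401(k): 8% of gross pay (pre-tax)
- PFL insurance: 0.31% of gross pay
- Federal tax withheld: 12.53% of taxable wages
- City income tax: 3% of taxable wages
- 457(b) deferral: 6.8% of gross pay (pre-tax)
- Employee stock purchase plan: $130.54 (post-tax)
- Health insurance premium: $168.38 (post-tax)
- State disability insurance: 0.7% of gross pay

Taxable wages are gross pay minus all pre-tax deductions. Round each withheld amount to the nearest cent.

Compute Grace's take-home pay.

$1,035.36

Regular pay: 37 × $36.87 = $1,364.19
Overtime pay: 7 × $36.87 × 2 = $516.18
Gross pay = $1,364.19 + $516.18 = $1,880.37
Traditional 401(k): $1,880.37 × 0.08 = $150.43
457(b) deferral: $1,880.37 × 0.068 = $127.87
Pre-tax total = $150.43 + $127.87 = $278.30
Taxable wages = $1,880.37 − $278.30 = $1,602.07
City income tax: $1,602.07 × 0.03 = $48.06
Federal tax withheld: $1,602.07 × 0.1253 = $200.74
PFL insurance: $1,880.37 × 0.0031 = $5.83
State disability insurance: $1,880.37 × 0.007 = $13.16
Health insurance premium: $168.38
Employee stock purchase plan: $130.54
Total deductions = $150.43 + $127.87 + $48.06 + $200.74 + $5.83 + $13.16 + $168.38 + $130.54 = $845.01
Net pay = $1,880.37 − $845.01 = $1,035.36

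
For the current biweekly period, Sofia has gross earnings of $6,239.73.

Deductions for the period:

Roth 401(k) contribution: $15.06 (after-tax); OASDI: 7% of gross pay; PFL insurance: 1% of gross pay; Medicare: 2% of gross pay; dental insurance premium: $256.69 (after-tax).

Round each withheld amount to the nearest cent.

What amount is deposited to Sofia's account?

$5,344.01

OASDI: $6,239.73 × 0.07 = $436.78
PFL insurance: $6,239.73 × 0.01 = $62.40
Medicare: $6,239.73 × 0.02 = $124.79
Roth 401(k) contribution: $15.06
Dental insurance premium: $256.69
Total deductions = $436.78 + $62.40 + $124.79 + $15.06 + $256.69 = $895.72
Net pay = $6,239.73 − $895.72 = $5,344.01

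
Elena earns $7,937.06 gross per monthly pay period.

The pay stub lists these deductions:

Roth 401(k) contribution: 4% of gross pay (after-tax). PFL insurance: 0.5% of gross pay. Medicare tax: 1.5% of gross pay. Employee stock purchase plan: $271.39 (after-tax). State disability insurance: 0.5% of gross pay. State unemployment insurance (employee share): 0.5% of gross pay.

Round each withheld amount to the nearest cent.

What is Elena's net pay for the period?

$7,110.06

State unemployment insurance (employee share): $7,937.06 × 0.005 = $39.69
State disability insurance: $7,937.06 × 0.005 = $39.69
Medicare tax: $7,937.06 × 0.015 = $119.06
PFL insurance: $7,937.06 × 0.005 = $39.69
Employee stock purchase plan: $271.39
Roth 401(k) contribution: $7,937.06 × 0.04 = $317.48
Total deductions = $39.69 + $39.69 + $119.06 + $39.69 + $271.39 + $317.48 = $827.00
Net pay = $7,937.06 − $827.00 = $7,110.06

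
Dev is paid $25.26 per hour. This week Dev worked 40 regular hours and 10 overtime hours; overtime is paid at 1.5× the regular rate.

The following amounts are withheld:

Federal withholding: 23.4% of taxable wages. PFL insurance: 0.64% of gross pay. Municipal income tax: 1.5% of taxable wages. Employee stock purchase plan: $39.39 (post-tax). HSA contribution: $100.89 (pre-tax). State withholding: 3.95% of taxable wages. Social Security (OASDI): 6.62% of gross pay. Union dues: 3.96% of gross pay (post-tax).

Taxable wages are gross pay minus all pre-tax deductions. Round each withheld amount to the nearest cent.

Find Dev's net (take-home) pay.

$721.43

Regular pay: 40 × $25.26 = $1010.40
Overtime pay: 10 × $25.26 × 1.5 = $378.90
Gross pay = $1010.40 + $378.90 = $1389.30
HSA contribution: $100.89
Taxable wages = $1389.30 − $100.89 = $1288.41
Municipal income tax: $1288.41 × 0.015 = $19.33
State withholding: $1288.41 × 0.0395 = $50.89
Federal withholding: $1288.41 × 0.234 = $301.49
Social Security (OASDI): $1389.30 × 0.0662 = $91.97
PFL insurance: $1389.30 × 0.0064 = $8.89
Union dues: $1389.30 × 0.0396 = $55.02
Employee stock purchase plan: $39.39
Total deductions = $100.89 + $19.33 + $50.89 + $301.49 + $91.97 + $8.89 + $55.02 + $39.39 = $667.87
Net pay = $1389.30 − $667.87 = $721.43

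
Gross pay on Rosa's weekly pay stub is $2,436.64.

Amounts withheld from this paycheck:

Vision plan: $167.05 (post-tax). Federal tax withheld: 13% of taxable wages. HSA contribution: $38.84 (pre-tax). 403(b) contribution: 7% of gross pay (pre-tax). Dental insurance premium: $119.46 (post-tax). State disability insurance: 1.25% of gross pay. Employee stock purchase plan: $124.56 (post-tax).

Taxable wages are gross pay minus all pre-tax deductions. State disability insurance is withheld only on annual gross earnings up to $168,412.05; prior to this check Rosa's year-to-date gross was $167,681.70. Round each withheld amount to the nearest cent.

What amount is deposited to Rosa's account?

$1,517.50

HSA contribution: $38.84
403(b) contribution: $2,436.64 × 0.07 = $170.56
Pre-tax total = $38.84 + $170.56 = $209.40
Taxable wages = $2,436.64 − $209.40 = $2,227.24
Federal tax withheld: $2,227.24 × 0.13 = $289.54
State disability insurance: only $168,412.05 − $167,681.70 = $730.35 of this check is subject → $730.35 × 0.0125 = $9.13
Vision plan: $167.05
Dental insurance premium: $119.46
Employee stock purchase plan: $124.56
Total deductions = $38.84 + $170.56 + $289.54 + $9.13 + $167.05 + $119.46 + $124.56 = $919.14
Net pay = $2,436.64 − $919.14 = $1,517.50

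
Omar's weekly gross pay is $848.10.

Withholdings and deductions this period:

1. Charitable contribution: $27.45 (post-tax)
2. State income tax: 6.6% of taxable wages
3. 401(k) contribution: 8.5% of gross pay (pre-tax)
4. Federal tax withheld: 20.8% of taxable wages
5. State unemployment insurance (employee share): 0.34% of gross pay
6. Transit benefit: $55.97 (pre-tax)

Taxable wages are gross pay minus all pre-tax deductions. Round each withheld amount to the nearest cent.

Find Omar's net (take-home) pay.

$492.42

401(k) contribution: $848.10 × 0.085 = $72.09
Transit benefit: $55.97
Pre-tax total = $72.09 + $55.97 = $128.06
Taxable wages = $848.10 − $128.06 = $720.04
Federal tax withheld: $720.04 × 0.208 = $149.77
State income tax: $720.04 × 0.066 = $47.52
State unemployment insurance (employee share): $848.10 × 0.0034 = $2.88
Charitable contribution: $27.45
Total deductions = $72.09 + $55.97 + $149.77 + $47.52 + $2.88 + $27.45 = $355.68
Net pay = $848.10 − $355.68 = $492.42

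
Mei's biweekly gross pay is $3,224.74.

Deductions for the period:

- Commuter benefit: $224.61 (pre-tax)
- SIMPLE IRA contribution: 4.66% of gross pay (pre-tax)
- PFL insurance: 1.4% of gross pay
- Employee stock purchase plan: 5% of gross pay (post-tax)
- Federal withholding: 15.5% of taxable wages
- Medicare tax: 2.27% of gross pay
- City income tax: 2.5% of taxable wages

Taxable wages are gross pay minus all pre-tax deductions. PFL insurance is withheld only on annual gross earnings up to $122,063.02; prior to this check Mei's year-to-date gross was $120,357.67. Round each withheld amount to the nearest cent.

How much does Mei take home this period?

$2,078.57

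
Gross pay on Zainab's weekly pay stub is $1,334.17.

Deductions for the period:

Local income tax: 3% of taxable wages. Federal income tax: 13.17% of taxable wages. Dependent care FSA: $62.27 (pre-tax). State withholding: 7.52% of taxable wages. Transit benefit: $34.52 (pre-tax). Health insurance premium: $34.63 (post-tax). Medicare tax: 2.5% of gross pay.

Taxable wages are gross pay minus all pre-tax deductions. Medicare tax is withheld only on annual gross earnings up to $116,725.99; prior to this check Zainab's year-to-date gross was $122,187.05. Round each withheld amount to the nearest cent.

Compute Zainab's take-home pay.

$909.62

Transit benefit: $34.52
Dependent care FSA: $62.27
Pre-tax total = $34.52 + $62.27 = $96.79
Taxable wages = $1,334.17 − $96.79 = $1,237.38
Federal income tax: $1,237.38 × 0.1317 = $162.96
State withholding: $1,237.38 × 0.0752 = $93.05
Local income tax: $1,237.38 × 0.03 = $37.12
Medicare tax: annual cap $116,725.99 already reached (YTD $122,187.05), so $0.00
Health insurance premium: $34.63
Total deductions = $34.52 + $62.27 + $162.96 + $93.05 + $37.12 + $0.00 + $34.63 = $424.55
Net pay = $1,334.17 − $424.55 = $909.62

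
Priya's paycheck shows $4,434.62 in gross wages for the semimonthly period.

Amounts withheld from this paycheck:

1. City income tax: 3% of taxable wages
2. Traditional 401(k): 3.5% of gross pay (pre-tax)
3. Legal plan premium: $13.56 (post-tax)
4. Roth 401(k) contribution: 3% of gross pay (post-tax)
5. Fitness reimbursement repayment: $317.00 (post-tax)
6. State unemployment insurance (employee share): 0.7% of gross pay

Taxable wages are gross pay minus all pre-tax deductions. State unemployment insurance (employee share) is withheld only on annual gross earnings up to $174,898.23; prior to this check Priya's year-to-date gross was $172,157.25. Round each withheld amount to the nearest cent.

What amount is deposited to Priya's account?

Traditional 401(k): $4,434.62 × 0.035 = $155.21
Taxable wages = $4,434.62 − $155.21 = $4,279.41
City income tax: $4,279.41 × 0.03 = $128.38
State unemployment insurance (employee share): only $174,898.23 − $172,157.25 = $2,740.98 of this check is subject → $2,740.98 × 0.007 = $19.19
Legal plan premium: $13.56
Roth 401(k) contribution: $4,434.62 × 0.03 = $133.04
Fitness reimbursement repayment: $317.00
Total deductions = $155.21 + $128.38 + $19.19 + $13.56 + $133.04 + $317.00 = $766.38
Net pay = $4,434.62 − $766.38 = $3,668.24

$3,668.24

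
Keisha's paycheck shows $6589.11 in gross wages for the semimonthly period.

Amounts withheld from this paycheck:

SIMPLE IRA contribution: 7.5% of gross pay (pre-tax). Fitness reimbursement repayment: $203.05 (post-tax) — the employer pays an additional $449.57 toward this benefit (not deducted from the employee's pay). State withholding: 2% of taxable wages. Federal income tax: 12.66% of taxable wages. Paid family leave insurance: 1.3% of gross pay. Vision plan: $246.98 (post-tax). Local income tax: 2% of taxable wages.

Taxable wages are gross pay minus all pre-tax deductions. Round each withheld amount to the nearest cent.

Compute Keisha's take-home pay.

SIMPLE IRA contribution: $6589.11 × 0.075 = $494.18
Taxable wages = $6589.11 − $494.18 = $6094.93
Local income tax: $6094.93 × 0.02 = $121.90
State withholding: $6094.93 × 0.02 = $121.90
Federal income tax: $6094.93 × 0.1266 = $771.62
Paid family leave insurance: $6589.11 × 0.013 = $85.66
Fitness reimbursement repayment: $203.05
Vision plan: $246.98
(Employer's $449.57 toward fitness reimbursement repayment is not withheld from the employee.)
Total deductions = $494.18 + $121.90 + $121.90 + $771.62 + $85.66 + $203.05 + $246.98 = $2045.29
Net pay = $6589.11 − $2045.29 = $4543.82

$4543.82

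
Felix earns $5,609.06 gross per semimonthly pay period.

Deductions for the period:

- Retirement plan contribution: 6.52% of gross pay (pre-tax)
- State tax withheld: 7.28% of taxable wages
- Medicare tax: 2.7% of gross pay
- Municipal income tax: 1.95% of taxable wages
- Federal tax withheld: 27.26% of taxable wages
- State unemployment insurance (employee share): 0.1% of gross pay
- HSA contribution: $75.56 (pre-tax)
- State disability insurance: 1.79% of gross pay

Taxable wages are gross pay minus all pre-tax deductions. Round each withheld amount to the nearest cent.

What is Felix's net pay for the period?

HSA contribution: $75.56
Retirement plan contribution: $5,609.06 × 0.0652 = $365.71
Pre-tax total = $75.56 + $365.71 = $441.27
Taxable wages = $5,609.06 − $441.27 = $5,167.79
Municipal income tax: $5,167.79 × 0.0195 = $100.77
State tax withheld: $5,167.79 × 0.0728 = $376.22
Federal tax withheld: $5,167.79 × 0.2726 = $1,408.74
Medicare tax: $5,609.06 × 0.027 = $151.44
State unemployment insurance (employee share): $5,609.06 × 0.001 = $5.61
State disability insurance: $5,609.06 × 0.0179 = $100.40
Total deductions = $75.56 + $365.71 + $100.77 + $376.22 + $1,408.74 + $151.44 + $5.61 + $100.40 = $2,584.45
Net pay = $5,609.06 − $2,584.45 = $3,024.61

$3,024.61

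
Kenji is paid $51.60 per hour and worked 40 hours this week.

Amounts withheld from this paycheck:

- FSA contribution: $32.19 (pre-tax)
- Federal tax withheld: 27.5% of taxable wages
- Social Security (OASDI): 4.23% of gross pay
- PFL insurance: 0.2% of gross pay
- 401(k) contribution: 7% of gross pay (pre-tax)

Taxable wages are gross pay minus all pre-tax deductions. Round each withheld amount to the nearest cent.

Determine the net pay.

$1,276.87

Gross pay: 40 × $51.60 = $2,064.00
FSA contribution: $32.19
401(k) contribution: $2,064.00 × 0.07 = $144.48
Pre-tax total = $32.19 + $144.48 = $176.67
Taxable wages = $2,064.00 − $176.67 = $1,887.33
Federal tax withheld: $1,887.33 × 0.275 = $519.02
Social Security (OASDI): $2,064.00 × 0.0423 = $87.31
PFL insurance: $2,064.00 × 0.002 = $4.13
Total deductions = $32.19 + $144.48 + $519.02 + $87.31 + $4.13 = $787.13
Net pay = $2,064.00 − $787.13 = $1,276.87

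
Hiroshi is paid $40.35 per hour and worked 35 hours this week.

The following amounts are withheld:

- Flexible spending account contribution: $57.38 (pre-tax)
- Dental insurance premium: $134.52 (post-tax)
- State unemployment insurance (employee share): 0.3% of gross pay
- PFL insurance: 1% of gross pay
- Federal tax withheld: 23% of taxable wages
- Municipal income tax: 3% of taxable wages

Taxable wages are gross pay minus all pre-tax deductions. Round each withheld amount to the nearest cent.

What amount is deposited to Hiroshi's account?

$849.72

Gross pay: 35 × $40.35 = $1412.25
Flexible spending account contribution: $57.38
Taxable wages = $1412.25 − $57.38 = $1354.87
Federal tax withheld: $1354.87 × 0.23 = $311.62
Municipal income tax: $1354.87 × 0.03 = $40.65
PFL insurance: $1412.25 × 0.01 = $14.12
State unemployment insurance (employee share): $1412.25 × 0.003 = $4.24
Dental insurance premium: $134.52
Total deductions = $57.38 + $311.62 + $40.65 + $14.12 + $4.24 + $134.52 = $562.53
Net pay = $1412.25 − $562.53 = $849.72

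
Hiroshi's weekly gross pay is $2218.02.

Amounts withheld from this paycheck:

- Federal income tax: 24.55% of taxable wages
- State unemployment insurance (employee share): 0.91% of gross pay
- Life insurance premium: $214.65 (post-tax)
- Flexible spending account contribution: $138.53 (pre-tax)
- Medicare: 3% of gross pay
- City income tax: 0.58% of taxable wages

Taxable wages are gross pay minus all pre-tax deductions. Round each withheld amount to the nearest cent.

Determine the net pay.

$1255.55

Flexible spending account contribution: $138.53
Taxable wages = $2218.02 − $138.53 = $2079.49
City income tax: $2079.49 × 0.0058 = $12.06
Federal income tax: $2079.49 × 0.2455 = $510.51
Medicare: $2218.02 × 0.03 = $66.54
State unemployment insurance (employee share): $2218.02 × 0.0091 = $20.18
Life insurance premium: $214.65
Total deductions = $138.53 + $12.06 + $510.51 + $66.54 + $20.18 + $214.65 = $962.47
Net pay = $2218.02 − $962.47 = $1255.55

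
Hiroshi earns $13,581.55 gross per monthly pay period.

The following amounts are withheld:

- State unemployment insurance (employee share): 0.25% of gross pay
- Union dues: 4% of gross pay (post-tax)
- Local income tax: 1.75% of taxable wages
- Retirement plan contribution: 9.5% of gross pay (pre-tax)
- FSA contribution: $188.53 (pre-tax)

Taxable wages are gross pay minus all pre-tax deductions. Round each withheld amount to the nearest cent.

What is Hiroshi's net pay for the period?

$11,313.76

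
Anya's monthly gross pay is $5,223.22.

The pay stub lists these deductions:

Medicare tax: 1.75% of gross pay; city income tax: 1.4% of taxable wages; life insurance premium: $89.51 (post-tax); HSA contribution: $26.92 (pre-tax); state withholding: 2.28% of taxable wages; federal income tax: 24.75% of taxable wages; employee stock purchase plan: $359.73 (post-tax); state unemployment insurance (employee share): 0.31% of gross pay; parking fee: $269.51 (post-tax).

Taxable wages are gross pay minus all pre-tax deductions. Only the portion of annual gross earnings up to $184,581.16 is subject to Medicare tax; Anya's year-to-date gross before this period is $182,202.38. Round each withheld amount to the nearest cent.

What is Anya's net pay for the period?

HSA contribution: $26.92
Taxable wages = $5,223.22 − $26.92 = $5,196.30
City income tax: $5,196.30 × 0.014 = $72.75
State withholding: $5,196.30 × 0.0228 = $118.48
Federal income tax: $5,196.30 × 0.2475 = $1,286.08
State unemployment insurance (employee share): $5,223.22 × 0.0031 = $16.19
Medicare tax: only $184,581.16 − $182,202.38 = $2,378.78 of this check is subject → $2,378.78 × 0.0175 = $41.63
Employee stock purchase plan: $359.73
Life insurance premium: $89.51
Parking fee: $269.51
Total deductions = $26.92 + $72.75 + $118.48 + $1,286.08 + $16.19 + $41.63 + $359.73 + $89.51 + $269.51 = $2,280.80
Net pay = $5,223.22 − $2,280.80 = $2,942.42

$2,942.42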